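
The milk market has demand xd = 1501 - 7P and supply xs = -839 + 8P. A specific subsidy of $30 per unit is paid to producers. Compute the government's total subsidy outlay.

Pre-subsidy: 1501 - 7P = -839 + 8P gives P* = 156, x* = 409.
With the subsidy, sellers receive Ps = Pb + 30 for each unit, where Pb is the price buyers pay.
Supply in terms of Pb becomes xs = -839 + 8(Pb + 30) = -599 + 8Pb. Setting this equal to demand: 1501 - 7Pb = -599 + 8Pb, so Pb = 140.
Sellers receive Ps = 140 + 30 = 170; x' = 1501 − 7·140 = 521.
Government outlay = subsidy × quantity = 30 × 521 = 15630.

Government cost = $15630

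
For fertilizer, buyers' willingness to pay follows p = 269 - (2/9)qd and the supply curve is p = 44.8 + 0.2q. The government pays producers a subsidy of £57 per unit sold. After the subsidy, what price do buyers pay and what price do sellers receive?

Pre-subsidy: 269 - (2/9)q = 44.8 + 0.2q gives q* = 531 and p* = 151.
With the subsidy, sellers receive ps = pb + 57 for each unit, where pb is the price buyers pay.
On the curves, pb = 269 - (2/9)q and ps = 44.8 + 0.2q; the wedge ps − pb = 57 gives 44.8 + 0.2q − (269 - (2/9)q) = 57, so q' = 666.
Then pb = 269 − (2/9)·666 = 121 and ps = 44.8 + 0.2·666 = 178.

Buyers pay £121; sellers receive £178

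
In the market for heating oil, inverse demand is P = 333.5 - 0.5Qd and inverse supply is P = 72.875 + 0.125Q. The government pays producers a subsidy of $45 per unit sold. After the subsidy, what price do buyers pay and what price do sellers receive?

Buyers pay $89; sellers receive $134

Pre-subsidy: 333.5 - 0.5Q = 72.875 + 0.125Q gives Q* = 417 and P* = 125.
With the subsidy, sellers receive Ps = Pb + 45 for each unit, where Pb is the price buyers pay.
On the curves, Pb = 333.5 - 0.5Q and Ps = 72.875 + 0.125Q; the wedge Ps − Pb = 45 gives 72.875 + 0.125Q − (333.5 - 0.5Q) = 45, so Q' = 489.
Then Pb = 333.5 − 0.5·489 = 89 and Ps = 72.875 + 0.125·489 = 134.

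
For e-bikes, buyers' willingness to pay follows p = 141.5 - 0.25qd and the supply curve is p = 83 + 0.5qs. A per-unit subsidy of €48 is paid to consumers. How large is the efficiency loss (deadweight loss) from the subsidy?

Pre-subsidy: 141.5 - 0.25q = 83 + 0.5q gives q* = 78 and p* = 122.
With the rebate, buyers effectively pay pb = ps − 48, where ps is the price sellers receive.
On the curves, pb = 141.5 - 0.25q and ps = 83 + 0.5q; the wedge ps − pb = 48 gives 83 + 0.5q − (141.5 - 0.25q) = 48, so q' = 142.
Then pb = 141.5 − 0.25·142 = 106 and ps = 83 + 0.5·142 = 154.
The subsidy expands output by 142 − 78 = 64 past the efficient level; on those units the gap between marginal cost and willingness to pay runs from 0 up to 48.
DWL = ½ × 48 × 64 = 1536.

Deadweight loss = €1536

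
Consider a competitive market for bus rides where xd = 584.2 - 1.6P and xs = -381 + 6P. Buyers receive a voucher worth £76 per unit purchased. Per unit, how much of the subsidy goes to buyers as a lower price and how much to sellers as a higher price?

Pre-subsidy: 584.2 - 1.6P = -381 + 6P gives P* = 127, x* = 381.
With the rebate, buyers effectively pay Pb = Ps − 76, where Ps is the price sellers receive.
Demand in terms of Ps becomes xd = 584.2 − 1.6(Ps − 76) = 705.8 - 1.6Ps. Setting this equal to supply: 705.8 - 1.6Ps = -381 + 6Ps, so Ps = 143.
Buyers pay Pb = 143 − 76 = 67; x' = -381 + 6·143 = 477.
Buyers' price falls by P* − Pb = 127 − 67 = 60; sellers' price rises by Ps − P* = 143 − 127 = 16.

Buyers gain £60 per unit; sellers gain £16 per unit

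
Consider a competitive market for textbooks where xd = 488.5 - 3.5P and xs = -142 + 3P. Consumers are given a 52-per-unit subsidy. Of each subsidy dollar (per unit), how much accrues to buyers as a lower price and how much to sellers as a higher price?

Buyers gain 24 per unit; sellers gain 28 per unit

Pre-subsidy: 488.5 - 3.5P = -142 + 3P gives P* = 97, x* = 149.
With the rebate, buyers effectively pay Pb = Ps − 52, where Ps is the price sellers receive.
Demand in terms of Ps becomes xd = 488.5 − 3.5(Ps − 52) = 670.5 - 3.5Ps. Setting this equal to supply: 670.5 - 3.5Ps = -142 + 3Ps, so Ps = 125.
Buyers pay Pb = 125 − 52 = 73; x' = -142 + 3·125 = 233.
Buyers' price falls by P* − Pb = 97 − 73 = 24; sellers' price rises by Ps − P* = 125 − 97 = 28.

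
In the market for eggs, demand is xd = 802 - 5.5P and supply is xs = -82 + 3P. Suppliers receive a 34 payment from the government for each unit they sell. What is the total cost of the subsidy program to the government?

Pre-subsidy: 802 - 5.5P = -82 + 3P gives P* = 104, x* = 230.
With the subsidy, sellers receive Ps = Pb + 34 for each unit, where Pb is the price buyers pay.
Supply in terms of Pb becomes xs = -82 + 3(Pb + 34) = 20 + 3Pb. Setting this equal to demand: 802 - 5.5Pb = 20 + 3Pb, so Pb = 92.
Sellers receive Ps = 92 + 34 = 126; x' = 802 − 5.5·92 = 296.
Government outlay = subsidy × quantity = 34 × 296 = 10064.

Government cost = 10064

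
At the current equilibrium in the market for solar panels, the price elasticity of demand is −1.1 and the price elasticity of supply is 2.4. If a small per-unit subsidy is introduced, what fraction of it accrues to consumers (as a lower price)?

Consumer share = 24/35

For a small subsidy around the equilibrium, the benefit split depends on the relative slopes, which at a point are proportional to the elasticities.
Buyer share = εs/(εs + |εd|) = 2.4/(2.4 + 1.1) = 24/35; seller share = |εd|/(εs + |εd|) = 11/35.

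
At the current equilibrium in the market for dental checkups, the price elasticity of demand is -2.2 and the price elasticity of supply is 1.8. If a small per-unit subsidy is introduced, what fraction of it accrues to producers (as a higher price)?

For a small subsidy around the equilibrium, the benefit split depends on the relative slopes, which at a point are proportional to the elasticities.
Buyer share = εs/(εs + |εd|) = 1.8/(1.8 + 2.2) = 0.45; seller share = |εd|/(εs + |εd|) = 0.55.
So producers capture 0.55 of the subsidy.

Producer share = 0.55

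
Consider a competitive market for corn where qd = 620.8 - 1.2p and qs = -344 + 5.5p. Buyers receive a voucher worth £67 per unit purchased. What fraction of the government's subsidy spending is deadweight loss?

DWL / government spending = 33/514

Pre-subsidy: 620.8 - 1.2p = -344 + 5.5p gives p* = 144, q* = 448.
With the rebate, buyers effectively pay pb = ps − 67, where ps is the price sellers receive.
Demand in terms of ps becomes qd = 620.8 − 1.2(ps − 67) = 701.2 - 1.2ps. Setting this equal to supply: 701.2 - 1.2ps = -344 + 5.5ps, so ps = 156.
Buyers pay pb = 156 − 67 = 89; q' = -344 + 5.5·156 = 514.
ΔCS = ½(448 + 514)(144 − 89) = 26455; ΔPS = ½(448 + 514)(156 − 144) = 5772.
Government spending = 67 × 514 = 34438.
DWL = ½ × 67 × (514 − 448) = 2211; fraction = 2211 / 34438 = 33/514.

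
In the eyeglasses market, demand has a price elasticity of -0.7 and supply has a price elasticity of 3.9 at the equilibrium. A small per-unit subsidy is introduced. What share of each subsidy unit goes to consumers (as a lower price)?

For a small subsidy around the equilibrium, the benefit split depends on the relative slopes, which at a point are proportional to the elasticities.
Buyer share = εs/(εs + |εd|) = 3.9/(3.9 + 0.7) = 39/46; seller share = |εd|/(εs + |εd|) = 7/46.

Consumer share = 39/46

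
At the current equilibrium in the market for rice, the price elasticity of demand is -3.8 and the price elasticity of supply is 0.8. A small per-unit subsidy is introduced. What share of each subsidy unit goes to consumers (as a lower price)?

For a small subsidy around the equilibrium, the benefit split depends on the relative slopes, which at a point are proportional to the elasticities.
Buyer share = εs/(εs + |εd|) = 0.8/(0.8 + 3.8) = 4/23; seller share = |εd|/(εs + |εd|) = 19/23.

Consumer share = 4/23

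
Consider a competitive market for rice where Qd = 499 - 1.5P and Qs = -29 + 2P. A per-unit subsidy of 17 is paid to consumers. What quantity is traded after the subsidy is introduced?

Pre-subsidy: 499 - 1.5P = -29 + 2P gives P* = 1056/7, Q* = 1909/7.
With the rebate, buyers effectively pay Pb = Ps − 17, where Ps is the price sellers receive.
Demand in terms of Ps becomes Qd = 499 − 1.5(Ps − 17) = 524.5 - 1.5Ps. Setting this equal to supply: 524.5 - 1.5Ps = -29 + 2Ps, so Ps = 1107/7.
Buyers pay Pb = 1107/7 − 17 = 988/7; Q' = -29 + 2·(1107/7) = 2011/7.

Q' = 2011/7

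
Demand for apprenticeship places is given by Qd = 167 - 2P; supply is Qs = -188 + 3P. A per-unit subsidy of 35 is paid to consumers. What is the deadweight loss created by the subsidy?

Pre-subsidy: 167 - 2P = -188 + 3P gives P* = 71, Q* = 25.
With the rebate, buyers effectively pay Pb = Ps − 35, where Ps is the price sellers receive.
Demand in terms of Ps becomes Qd = 167 − 2(Ps − 35) = 237 - 2Ps. Setting this equal to supply: 237 - 2Ps = -188 + 3Ps, so Ps = 85.
Buyers pay Pb = 85 − 35 = 50; Q' = -188 + 3·85 = 67.
The subsidy expands output by 67 − 25 = 42 past the efficient level; on those units the gap between marginal cost and willingness to pay runs from 0 up to 35.
DWL = ½ × 35 × 42 = 735.

Deadweight loss = 735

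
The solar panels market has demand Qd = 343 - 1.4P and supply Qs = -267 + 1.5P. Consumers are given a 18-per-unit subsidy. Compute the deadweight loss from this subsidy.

Deadweight loss = 3402/29

Pre-subsidy: 343 - 1.4P = -267 + 1.5P gives P* = 6100/29, Q* = 1407/29.
With the rebate, buyers effectively pay Pb = Ps − 18, where Ps is the price sellers receive.
Demand in terms of Ps becomes Qd = 343 − 1.4(Ps − 18) = 368.2 - 1.4Ps. Setting this equal to supply: 368.2 - 1.4Ps = -267 + 1.5Ps, so Ps = 6352/29.
Buyers pay Pb = 6352/29 − 18 = 5830/29; Q' = -267 + 1.5·(6352/29) = 1785/29.
The subsidy expands output by 1785/29 − 1407/29 = 378/29 past the efficient level; on those units the gap between marginal cost and willingness to pay runs from 0 up to 18.
DWL = ½ × 18 × 378/29 = 3402/29.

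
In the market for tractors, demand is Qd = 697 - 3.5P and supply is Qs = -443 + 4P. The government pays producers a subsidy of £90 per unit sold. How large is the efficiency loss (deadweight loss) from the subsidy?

Deadweight loss = £7560

Pre-subsidy: 697 - 3.5P = -443 + 4P gives P* = 152, Q* = 165.
With the subsidy, sellers receive Ps = Pb + 90 for each unit, where Pb is the price buyers pay.
Supply in terms of Pb becomes Qs = -443 + 4(Pb + 90) = -83 + 4Pb. Setting this equal to demand: 697 - 3.5Pb = -83 + 4Pb, so Pb = 104.
Sellers receive Ps = 104 + 90 = 194; Q' = 697 − 3.5·104 = 333.
The subsidy expands output by 333 − 165 = 168 past the efficient level; on those units the gap between marginal cost and willingness to pay runs from 0 up to 90.
DWL = ½ × 90 × 168 = 7560.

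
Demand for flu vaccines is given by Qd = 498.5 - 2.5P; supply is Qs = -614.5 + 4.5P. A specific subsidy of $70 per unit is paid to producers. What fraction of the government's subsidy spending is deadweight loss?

Pre-subsidy: 498.5 - 2.5P = -614.5 + 4.5P gives P* = 159, Q* = 101.
With the subsidy, sellers receive Ps = Pb + 70 for each unit, where Pb is the price buyers pay.
Supply in terms of Pb becomes Qs = -614.5 + 4.5(Pb + 70) = -299.5 + 4.5Pb. Setting this equal to demand: 498.5 - 2.5Pb = -299.5 + 4.5Pb, so Pb = 114.
Sellers receive Ps = 114 + 70 = 184; Q' = 498.5 − 2.5·114 = 213.5.
ΔCS = ½(101 + 213.5)(159 − 114) = 7076.25; ΔPS = ½(101 + 213.5)(184 − 159) = 3931.25.
Government spending = 70 × 213.5 = 14945.
DWL = ½ × 70 × (213.5 − 101) = 3937.5; fraction = 3937.5 / 14945 = 225/854.

DWL / government spending = 225/854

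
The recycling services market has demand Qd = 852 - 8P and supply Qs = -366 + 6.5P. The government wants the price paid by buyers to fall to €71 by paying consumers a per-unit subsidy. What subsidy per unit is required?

At a buyer price of 71, quantity demanded is 852 − 8·71 = 284.
Sellers supply 284 only when they receive Ps with -366 + 6.5·Ps = 284, i.e. Ps = 100.
s = Ps − Pb = 100 − 71 = 29.

Required subsidy s = €29 per unit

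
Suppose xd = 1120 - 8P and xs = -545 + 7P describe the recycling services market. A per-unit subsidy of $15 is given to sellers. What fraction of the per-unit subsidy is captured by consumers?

Pre-subsidy: 1120 - 8P = -545 + 7P gives P* = 111, x* = 232.
With the subsidy, sellers receive Ps = Pb + 15 for each unit, where Pb is the price buyers pay.
Supply in terms of Pb becomes xs = -545 + 7(Pb + 15) = -440 + 7Pb. Setting this equal to demand: 1120 - 8Pb = -440 + 7Pb, so Pb = 104.
Sellers receive Ps = 104 + 15 = 119; x' = 1120 − 8·104 = 288.
Buyers' price falls by P* − Pb = 111 − 104 = 7; sellers' price rises by Ps − P* = 119 − 111 = 8.
So consumers capture 7/15 = 7/15 of each unit of subsidy.

Consumer share = 7/15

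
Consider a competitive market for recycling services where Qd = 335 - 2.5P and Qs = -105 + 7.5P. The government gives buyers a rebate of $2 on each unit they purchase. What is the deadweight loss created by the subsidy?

Deadweight loss = $3.75

Pre-subsidy: 335 - 2.5P = -105 + 7.5P gives P* = 44, Q* = 225.
With the rebate, buyers effectively pay Pb = Ps − 2, where Ps is the price sellers receive.
Demand in terms of Ps becomes Qd = 335 − 2.5(Ps − 2) = 340 - 2.5Ps. Setting this equal to supply: 340 - 2.5Ps = -105 + 7.5Ps, so Ps = 44.5.
Buyers pay Pb = 44.5 − 2 = 42.5; Q' = -105 + 7.5·44.5 = 228.75.
The subsidy expands output by 228.75 − 225 = 3.75 past the efficient level; on those units the gap between marginal cost and willingness to pay runs from 0 up to 2.
DWL = ½ × 2 × 3.75 = 3.75.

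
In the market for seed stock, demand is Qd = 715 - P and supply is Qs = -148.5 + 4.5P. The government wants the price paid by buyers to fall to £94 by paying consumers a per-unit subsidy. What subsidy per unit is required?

At a buyer price of 94, quantity demanded is 715 − 1·94 = 621.
Sellers supply 621 only when they receive Ps with -148.5 + 4.5·Ps = 621, i.e. Ps = 171.
s = Ps − Pb = 171 − 94 = 77.

Required subsidy s = £77 per unit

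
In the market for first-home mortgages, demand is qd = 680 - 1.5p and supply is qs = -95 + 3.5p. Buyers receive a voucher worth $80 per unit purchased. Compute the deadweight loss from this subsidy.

Deadweight loss = $3360

Pre-subsidy: 680 - 1.5p = -95 + 3.5p gives p* = 155, q* = 447.5.
With the rebate, buyers effectively pay pb = ps − 80, where ps is the price sellers receive.
Demand in terms of ps becomes qd = 680 − 1.5(ps − 80) = 800 - 1.5ps. Setting this equal to supply: 800 - 1.5ps = -95 + 3.5ps, so ps = 179.
Buyers pay pb = 179 − 80 = 99; q' = -95 + 3.5·179 = 531.5.
The subsidy expands output by 531.5 − 447.5 = 84 past the efficient level; on those units the gap between marginal cost and willingness to pay runs from 0 up to 80.
DWL = ½ × 80 × 84 = 3360.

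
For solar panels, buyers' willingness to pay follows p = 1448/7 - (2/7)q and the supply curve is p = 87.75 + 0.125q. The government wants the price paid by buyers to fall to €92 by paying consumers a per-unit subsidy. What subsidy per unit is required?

Required subsidy s = €46 per unit

At a buyer price of 92, quantity demanded is 724 − 3.5·92 = 402.
Sellers supply 402 only when they receive ps = 87.75 + 0.125·402 = 138.
s = ps − pb = 138 − 92 = 46.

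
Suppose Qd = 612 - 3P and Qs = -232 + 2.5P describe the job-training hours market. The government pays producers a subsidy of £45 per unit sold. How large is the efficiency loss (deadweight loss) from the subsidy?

Deadweight loss = 30375/22

Pre-subsidy: 612 - 3P = -232 + 2.5P gives P* = 1688/11, Q* = 1668/11.
With the subsidy, sellers receive Ps = Pb + 45 for each unit, where Pb is the price buyers pay.
Supply in terms of Pb becomes Qs = -232 + 2.5(Pb + 45) = -119.5 + 2.5Pb. Setting this equal to demand: 612 - 3Pb = -119.5 + 2.5Pb, so Pb = 133.
Sellers receive Ps = 133 + 45 = 178; Q' = 612 − 3·133 = 213.
The subsidy expands output by 213 − 1668/11 = 675/11 past the efficient level; on those units the gap between marginal cost and willingness to pay runs from 0 up to 45.
DWL = ½ × 45 × 675/11 = 30375/22.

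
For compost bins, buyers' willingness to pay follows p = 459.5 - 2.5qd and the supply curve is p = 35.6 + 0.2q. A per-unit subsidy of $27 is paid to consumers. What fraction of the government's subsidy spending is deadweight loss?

DWL / government spending = 5/167

Pre-subsidy: 459.5 - 2.5q = 35.6 + 0.2q gives q* = 157 and p* = 67.
With the rebate, buyers effectively pay pb = ps − 27, where ps is the price sellers receive.
On the curves, pb = 459.5 - 2.5q and ps = 35.6 + 0.2q; the wedge ps − pb = 27 gives 35.6 + 0.2q − (459.5 - 2.5q) = 27, so q' = 167.
Then pb = 459.5 − 2.5·167 = 42 and ps = 35.6 + 0.2·167 = 69.
ΔCS = ½(157 + 167)(67 − 42) = 4050; ΔPS = ½(157 + 167)(69 − 67) = 324.
Government spending = 27 × 167 = 4509.
DWL = ½ × 27 × (167 − 157) = 135; fraction = 135 / 4509 = 5/167.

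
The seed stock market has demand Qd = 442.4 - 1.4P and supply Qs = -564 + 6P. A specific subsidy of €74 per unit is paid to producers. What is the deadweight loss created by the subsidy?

Pre-subsidy: 442.4 - 1.4P = -564 + 6P gives P* = 136, Q* = 252.
With the subsidy, sellers receive Ps = Pb + 74 for each unit, where Pb is the price buyers pay.
Supply in terms of Pb becomes Qs = -564 + 6(Pb + 74) = -120 + 6Pb. Setting this equal to demand: 442.4 - 1.4Pb = -120 + 6Pb, so Pb = 76.
Sellers receive Ps = 76 + 74 = 150; Q' = 442.4 − 1.4·76 = 336.
The subsidy expands output by 336 − 252 = 84 past the efficient level; on those units the gap between marginal cost and willingness to pay runs from 0 up to 74.
DWL = ½ × 74 × 84 = 3108.

Deadweight loss = €3108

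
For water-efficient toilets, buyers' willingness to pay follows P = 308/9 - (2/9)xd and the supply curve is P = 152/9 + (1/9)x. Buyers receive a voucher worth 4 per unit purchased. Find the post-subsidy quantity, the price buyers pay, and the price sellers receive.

x' = 64; buyers pay 20; sellers receive 24

Pre-subsidy: 308/9 - (2/9)x = 152/9 + (1/9)x gives x* = 52 and P* = 68/3.
With the rebate, buyers effectively pay Pb = Ps − 4, where Ps is the price sellers receive.
On the curves, Pb = 308/9 - (2/9)x and Ps = 152/9 + (1/9)x; the wedge Ps − Pb = 4 gives 152/9 + (1/9)x − (308/9 - (2/9)x) = 4, so x' = 64.
Then Pb = 308/9 − (2/9)·64 = 20 and Ps = 152/9 + (1/9)·64 = 24.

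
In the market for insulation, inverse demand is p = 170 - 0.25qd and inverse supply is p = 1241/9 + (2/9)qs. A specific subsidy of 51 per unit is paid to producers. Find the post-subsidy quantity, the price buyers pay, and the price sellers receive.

q' = 176; buyers pay 126; sellers receive 177

Pre-subsidy: 170 - 0.25q = 1241/9 + (2/9)q gives q* = 68 and p* = 153.
With the subsidy, sellers receive ps = pb + 51 for each unit, where pb is the price buyers pay.
On the curves, pb = 170 - 0.25q and ps = 1241/9 + (2/9)q; the wedge ps − pb = 51 gives 1241/9 + (2/9)q − (170 - 0.25q) = 51, so q' = 176.
Then pb = 170 − 0.25·176 = 126 and ps = 1241/9 + (2/9)·176 = 177.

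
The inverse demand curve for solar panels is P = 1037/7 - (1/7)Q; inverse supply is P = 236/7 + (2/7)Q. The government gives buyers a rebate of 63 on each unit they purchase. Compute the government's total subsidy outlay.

Pre-subsidy: 1037/7 - (1/7)Q = 236/7 + (2/7)Q gives Q* = 267 and P* = 110.
With the rebate, buyers effectively pay Pb = Ps − 63, where Ps is the price sellers receive.
On the curves, Pb = 1037/7 - (1/7)Q and Ps = 236/7 + (2/7)Q; the wedge Ps − Pb = 63 gives 236/7 + (2/7)Q − (1037/7 - (1/7)Q) = 63, so Q' = 414.
Then Pb = 1037/7 − (1/7)·414 = 89 and Ps = 236/7 + (2/7)·414 = 152.
Government outlay = subsidy × quantity = 63 × 414 = 26082.

Government cost = 26082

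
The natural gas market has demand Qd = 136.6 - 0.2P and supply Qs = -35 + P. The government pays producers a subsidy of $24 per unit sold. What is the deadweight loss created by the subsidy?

Pre-subsidy: 136.6 - 0.2P = -35 + P gives P* = 143, Q* = 108.
With the subsidy, sellers receive Ps = Pb + 24 for each unit, where Pb is the price buyers pay.
Supply in terms of Pb becomes Qs = -35 + 1(Pb + 24) = -11 + Pb. Setting this equal to demand: 136.6 - 0.2Pb = -11 + Pb, so Pb = 123.
Sellers receive Ps = 123 + 24 = 147; Q' = 136.6 − 0.2·123 = 112.
The subsidy expands output by 112 − 108 = 4 past the efficient level; on those units the gap between marginal cost and willingness to pay runs from 0 up to 24.
DWL = ½ × 24 × 4 = 48.

Deadweight loss = $48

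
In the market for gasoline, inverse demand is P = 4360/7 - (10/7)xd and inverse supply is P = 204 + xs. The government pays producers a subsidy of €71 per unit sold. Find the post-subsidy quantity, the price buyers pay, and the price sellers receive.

Pre-subsidy: 4360/7 - (10/7)x = 204 + x gives x* = 2932/17 and P* = 6400/17.
With the subsidy, sellers receive Ps = Pb + 71 for each unit, where Pb is the price buyers pay.
On the curves, Pb = 4360/7 - (10/7)x and Ps = 204 + x; the wedge Ps − Pb = 71 gives 204 + x − (4360/7 - (10/7)x) = 71, so x' = 3429/17.
Then Pb = 4360/7 − (10/7)·(3429/17) = 5690/17 and Ps = 204 + 1·(3429/17) = 6897/17.

x' = 3429/17; buyers pay 5690/17; sellers receive 6897/17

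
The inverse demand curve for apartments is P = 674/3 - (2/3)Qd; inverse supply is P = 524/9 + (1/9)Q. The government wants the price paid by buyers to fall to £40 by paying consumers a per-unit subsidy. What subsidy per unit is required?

Required subsidy s = £49 per unit

At a buyer price of 40, quantity demanded is 337 − 1.5·40 = 277.
Sellers supply 277 only when they receive Ps = 524/9 + (1/9)·277 = 89.
s = Ps − Pb = 89 − 40 = 49.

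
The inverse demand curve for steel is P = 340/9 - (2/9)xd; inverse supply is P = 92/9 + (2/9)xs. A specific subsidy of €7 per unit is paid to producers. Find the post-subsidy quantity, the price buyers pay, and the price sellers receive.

x' = 77.75; buyers pay €20.5; sellers receive €27.5

Pre-subsidy: 340/9 - (2/9)x = 92/9 + (2/9)x gives x* = 62 and P* = 24.
With the subsidy, sellers receive Ps = Pb + 7 for each unit, where Pb is the price buyers pay.
On the curves, Pb = 340/9 - (2/9)x and Ps = 92/9 + (2/9)x; the wedge Ps − Pb = 7 gives 92/9 + (2/9)x − (340/9 - (2/9)x) = 7, so x' = 77.75.
Then Pb = 340/9 − (2/9)·77.75 = 20.5 and Ps = 92/9 + (2/9)·77.75 = 27.5.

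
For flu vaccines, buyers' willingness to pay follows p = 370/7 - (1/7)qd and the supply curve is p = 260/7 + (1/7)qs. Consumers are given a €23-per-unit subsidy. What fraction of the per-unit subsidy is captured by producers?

Pre-subsidy: 370/7 - (1/7)q = 260/7 + (1/7)q gives q* = 55 and p* = 45.
With the rebate, buyers effectively pay pb = ps − 23, where ps is the price sellers receive.
On the curves, pb = 370/7 - (1/7)q and ps = 260/7 + (1/7)q; the wedge ps − pb = 23 gives 260/7 + (1/7)q − (370/7 - (1/7)q) = 23, so q' = 135.5.
Then pb = 370/7 − (1/7)·135.5 = 33.5 and ps = 260/7 + (1/7)·135.5 = 56.5.
Buyers' price falls by p* − pb = 45 − 33.5 = 11.5; sellers' price rises by ps − p* = 56.5 − 45 = 11.5.
So producers capture 11.5/23 = 0.5 of each unit of subsidy.

Producer share = 0.5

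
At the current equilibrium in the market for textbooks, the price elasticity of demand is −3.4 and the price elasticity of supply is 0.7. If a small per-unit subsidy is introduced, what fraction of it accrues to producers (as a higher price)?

For a small subsidy around the equilibrium, the benefit split depends on the relative slopes, which at a point are proportional to the elasticities.
Buyer share = εs/(εs + |εd|) = 0.7/(0.7 + 3.4) = 7/41; seller share = |εd|/(εs + |εd|) = 34/41.
So producers capture 34/41 of the subsidy.

Producer share = 34/41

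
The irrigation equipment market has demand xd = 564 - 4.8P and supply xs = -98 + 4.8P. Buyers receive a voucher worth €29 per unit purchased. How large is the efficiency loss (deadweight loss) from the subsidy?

Pre-subsidy: 564 - 4.8P = -98 + 4.8P gives P* = 1655/24, x* = 233.
With the rebate, buyers effectively pay Pb = Ps − 29, where Ps is the price sellers receive.
Demand in terms of Ps becomes xd = 564 − 4.8(Ps − 29) = 703.2 - 4.8Ps. Setting this equal to supply: 703.2 - 4.8Ps = -98 + 4.8Ps, so Ps = 2003/24.
Buyers pay Pb = 2003/24 − 29 = 1307/24; x' = -98 + 4.8·(2003/24) = 302.6.
The subsidy expands output by 302.6 − 233 = 69.6 past the efficient level; on those units the gap between marginal cost and willingness to pay runs from 0 up to 29.
DWL = ½ × 29 × 69.6 = 1009.2.

Deadweight loss = €1009.2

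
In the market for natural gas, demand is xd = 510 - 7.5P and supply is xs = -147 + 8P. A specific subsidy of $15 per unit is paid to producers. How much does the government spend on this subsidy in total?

Pre-subsidy: 510 - 7.5P = -147 + 8P gives P* = 1314/31, x* = 5955/31.
With the subsidy, sellers receive Ps = Pb + 15 for each unit, where Pb is the price buyers pay.
Supply in terms of Pb becomes xs = -147 + 8(Pb + 15) = -27 + 8Pb. Setting this equal to demand: 510 - 7.5Pb = -27 + 8Pb, so Pb = 1074/31.
Sellers receive Ps = 1074/31 + 15 = 1539/31; x' = 510 − 7.5·(1074/31) = 7755/31.
Government outlay = subsidy × quantity = 15 × 7755/31 = 116325/31.

Government cost = 116325/31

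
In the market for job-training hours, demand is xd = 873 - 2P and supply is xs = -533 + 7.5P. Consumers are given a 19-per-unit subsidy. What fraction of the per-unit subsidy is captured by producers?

Producer share = 4/19

Pre-subsidy: 873 - 2P = -533 + 7.5P gives P* = 148, x* = 577.
With the rebate, buyers effectively pay Pb = Ps − 19, where Ps is the price sellers receive.
Demand in terms of Ps becomes xd = 873 − 2(Ps − 19) = 911 - 2Ps. Setting this equal to supply: 911 - 2Ps = -533 + 7.5Ps, so Ps = 152.
Buyers pay Pb = 152 − 19 = 133; x' = -533 + 7.5·152 = 607.
Buyers' price falls by P* − Pb = 148 − 133 = 15; sellers' price rises by Ps − P* = 152 − 148 = 4.
So producers capture 4/19 = 4/19 of each unit of subsidy.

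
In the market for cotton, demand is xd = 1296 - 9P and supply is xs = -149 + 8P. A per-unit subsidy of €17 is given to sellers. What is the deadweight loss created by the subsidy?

Pre-subsidy: 1296 - 9P = -149 + 8P gives P* = 85, x* = 531.
With the subsidy, sellers receive Ps = Pb + 17 for each unit, where Pb is the price buyers pay.
Supply in terms of Pb becomes xs = -149 + 8(Pb + 17) = -13 + 8Pb. Setting this equal to demand: 1296 - 9Pb = -13 + 8Pb, so Pb = 77.
Sellers receive Ps = 77 + 17 = 94; x' = 1296 − 9·77 = 603.
The subsidy expands output by 603 − 531 = 72 past the efficient level; on those units the gap between marginal cost and willingness to pay runs from 0 up to 17.
DWL = ½ × 17 × 72 = 612.

Deadweight loss = €612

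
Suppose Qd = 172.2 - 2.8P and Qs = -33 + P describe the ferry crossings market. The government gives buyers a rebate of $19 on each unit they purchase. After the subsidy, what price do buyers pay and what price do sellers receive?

Pre-subsidy: 172.2 - 2.8P = -33 + P gives P* = 54, Q* = 21.
With the rebate, buyers effectively pay Pb = Ps − 19, where Ps is the price sellers receive.
Demand in terms of Ps becomes Qd = 172.2 − 2.8(Ps − 19) = 225.4 - 2.8Ps. Setting this equal to supply: 225.4 - 2.8Ps = -33 + Ps, so Ps = 68.
Buyers pay Pb = 68 − 19 = 49; Q' = -33 + 1·68 = 35.

Buyers pay $49; sellers receive $68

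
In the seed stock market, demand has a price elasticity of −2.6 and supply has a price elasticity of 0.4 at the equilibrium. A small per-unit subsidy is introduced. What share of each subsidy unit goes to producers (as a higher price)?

For a small subsidy around the equilibrium, the benefit split depends on the relative slopes, which at a point are proportional to the elasticities.
Buyer share = εs/(εs + |εd|) = 0.4/(0.4 + 2.6) = 2/15; seller share = |εd|/(εs + |εd|) = 13/15.
So producers capture 13/15 of the subsidy.

Producer share = 13/15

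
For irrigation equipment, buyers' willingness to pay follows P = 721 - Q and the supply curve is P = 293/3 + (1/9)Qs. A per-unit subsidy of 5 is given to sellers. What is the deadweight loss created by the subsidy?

Deadweight loss = 11.25

Pre-subsidy: 721 - Q = 293/3 + (1/9)Q gives Q* = 561 and P* = 160.
With the subsidy, sellers receive Ps = Pb + 5 for each unit, where Pb is the price buyers pay.
On the curves, Pb = 721 - Q and Ps = 293/3 + (1/9)Q; the wedge Ps − Pb = 5 gives 293/3 + (1/9)Q − (721 - Q) = 5, so Q' = 565.5.
Then Pb = 721 − 1·565.5 = 155.5 and Ps = 293/3 + (1/9)·565.5 = 160.5.
The subsidy expands output by 565.5 − 561 = 4.5 past the efficient level; on those units the gap between marginal cost and willingness to pay runs from 0 up to 5.
DWL = ½ × 5 × 4.5 = 11.25.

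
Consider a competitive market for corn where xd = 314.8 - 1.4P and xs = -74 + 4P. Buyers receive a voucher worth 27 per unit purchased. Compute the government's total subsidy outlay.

Pre-subsidy: 314.8 - 1.4P = -74 + 4P gives P* = 72, x* = 214.
With the rebate, buyers effectively pay Pb = Ps − 27, where Ps is the price sellers receive.
Demand in terms of Ps becomes xd = 314.8 − 1.4(Ps − 27) = 352.6 - 1.4Ps. Setting this equal to supply: 352.6 - 1.4Ps = -74 + 4Ps, so Ps = 79.
Buyers pay Pb = 79 − 27 = 52; x' = -74 + 4·79 = 242.
Government outlay = subsidy × quantity = 27 × 242 = 6534.

Government cost = 6534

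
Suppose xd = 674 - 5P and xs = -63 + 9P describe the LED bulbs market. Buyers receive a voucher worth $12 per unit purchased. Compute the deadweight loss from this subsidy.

Pre-subsidy: 674 - 5P = -63 + 9P gives P* = 737/14, x* = 5751/14.
With the rebate, buyers effectively pay Pb = Ps − 12, where Ps is the price sellers receive.
Demand in terms of Ps becomes xd = 674 − 5(Ps − 12) = 734 - 5Ps. Setting this equal to supply: 734 - 5Ps = -63 + 9Ps, so Ps = 797/14.
Buyers pay Pb = 797/14 − 12 = 629/14; x' = -63 + 9·(797/14) = 6291/14.
The subsidy expands output by 6291/14 − 5751/14 = 270/7 past the efficient level; on those units the gap between marginal cost and willingness to pay runs from 0 up to 12.
DWL = ½ × 12 × 270/7 = 1620/7.

Deadweight loss = 1620/7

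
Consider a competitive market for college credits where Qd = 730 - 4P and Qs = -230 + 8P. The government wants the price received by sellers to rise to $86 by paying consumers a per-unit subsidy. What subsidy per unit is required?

Required subsidy s = $18 per unit

At a seller price of 86, quantity supplied is -230 + 8·86 = 458.
Buyers absorb 458 only when they pay Pb with 730 − 4·Pb = 458, i.e. Pb = 68.
s = Ps − Pb = 86 − 68 = 18.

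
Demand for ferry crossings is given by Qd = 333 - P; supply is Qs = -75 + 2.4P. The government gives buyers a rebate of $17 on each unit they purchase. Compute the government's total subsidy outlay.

Government cost = $3825

Pre-subsidy: 333 - P = -75 + 2.4P gives P* = 120, Q* = 213.
With the rebate, buyers effectively pay Pb = Ps − 17, where Ps is the price sellers receive.
Demand in terms of Ps becomes Qd = 333 − 1(Ps − 17) = 350 - Ps. Setting this equal to supply: 350 - Ps = -75 + 2.4Ps, so Ps = 125.
Buyers pay Pb = 125 − 17 = 108; Q' = -75 + 2.4·125 = 225.
Government outlay = subsidy × quantity = 17 × 225 = 3825.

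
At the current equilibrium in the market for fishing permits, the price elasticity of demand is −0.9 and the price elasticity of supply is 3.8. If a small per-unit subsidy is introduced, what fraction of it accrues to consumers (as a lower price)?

For a small subsidy around the equilibrium, the benefit split depends on the relative slopes, which at a point are proportional to the elasticities.
Buyer share = εs/(εs + |εd|) = 3.8/(3.8 + 0.9) = 38/47; seller share = |εd|/(εs + |εd|) = 9/47.

Consumer share = 38/47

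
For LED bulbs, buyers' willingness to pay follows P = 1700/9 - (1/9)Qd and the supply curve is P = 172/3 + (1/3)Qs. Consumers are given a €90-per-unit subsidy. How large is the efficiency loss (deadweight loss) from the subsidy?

Deadweight loss = €9112.5

Pre-subsidy: 1700/9 - (1/9)Q = 172/3 + (1/3)Q gives Q* = 296 and P* = 156.
With the rebate, buyers effectively pay Pb = Ps − 90, where Ps is the price sellers receive.
On the curves, Pb = 1700/9 - (1/9)Q and Ps = 172/3 + (1/3)Q; the wedge Ps − Pb = 90 gives 172/3 + (1/3)Q − (1700/9 - (1/9)Q) = 90, so Q' = 498.5.
Then Pb = 1700/9 − (1/9)·498.5 = 133.5 and Ps = 172/3 + (1/3)·498.5 = 223.5.
The subsidy expands output by 498.5 − 296 = 202.5 past the efficient level; on those units the gap between marginal cost and willingness to pay runs from 0 up to 90.
DWL = ½ × 90 × 202.5 = 9112.5.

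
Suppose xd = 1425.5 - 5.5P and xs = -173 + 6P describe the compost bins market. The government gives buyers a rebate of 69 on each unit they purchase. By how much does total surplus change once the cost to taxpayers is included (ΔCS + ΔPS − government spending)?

Net change in total surplus = -6831

Pre-subsidy: 1425.5 - 5.5P = -173 + 6P gives P* = 139, x* = 661.
With the rebate, buyers effectively pay Pb = Ps − 69, where Ps is the price sellers receive.
Demand in terms of Ps becomes xd = 1425.5 − 5.5(Ps − 69) = 1805 - 5.5Ps. Setting this equal to supply: 1805 - 5.5Ps = -173 + 6Ps, so Ps = 172.
Buyers pay Pb = 172 − 69 = 103; x' = -173 + 6·172 = 859.
ΔCS = ½(661 + 859)(139 − 103) = 27360; ΔPS = ½(661 + 859)(172 − 139) = 25080.
Government spending = 69 × 859 = 59271.
Net change = 27360 + 25080 − 59271 = -6831. The loss equals the DWL triangle ½·69·198.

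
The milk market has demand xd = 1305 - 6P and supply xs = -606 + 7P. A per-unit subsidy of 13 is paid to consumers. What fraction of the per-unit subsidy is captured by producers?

Pre-subsidy: 1305 - 6P = -606 + 7P gives P* = 147, x* = 423.
With the rebate, buyers effectively pay Pb = Ps − 13, where Ps is the price sellers receive.
Demand in terms of Ps becomes xd = 1305 − 6(Ps − 13) = 1383 - 6Ps. Setting this equal to supply: 1383 - 6Ps = -606 + 7Ps, so Ps = 153.
Buyers pay Pb = 153 − 13 = 140; x' = -606 + 7·153 = 465.
Buyers' price falls by P* − Pb = 147 − 140 = 7; sellers' price rises by Ps − P* = 153 − 147 = 6.
So producers capture 6/13 = 6/13 of each unit of subsidy.

Producer share = 6/13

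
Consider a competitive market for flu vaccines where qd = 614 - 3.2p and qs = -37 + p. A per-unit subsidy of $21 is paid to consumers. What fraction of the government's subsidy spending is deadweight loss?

Pre-subsidy: 614 - 3.2p = -37 + p gives p* = 155, q* = 118.
With the rebate, buyers effectively pay pb = ps − 21, where ps is the price sellers receive.
Demand in terms of ps becomes qd = 614 − 3.2(ps − 21) = 681.2 - 3.2ps. Setting this equal to supply: 681.2 - 3.2ps = -37 + ps, so ps = 171.
Buyers pay pb = 171 − 21 = 150; q' = -37 + 1·171 = 134.
ΔCS = ½(118 + 134)(155 − 150) = 630; ΔPS = ½(118 + 134)(171 − 155) = 2016.
Government spending = 21 × 134 = 2814.
DWL = ½ × 21 × (134 − 118) = 168; fraction = 168 / 2814 = 4/67.

DWL / government spending = 4/67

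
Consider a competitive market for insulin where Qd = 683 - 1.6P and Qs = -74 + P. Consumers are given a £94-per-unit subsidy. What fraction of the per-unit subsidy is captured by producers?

Producer share = 8/13

Pre-subsidy: 683 - 1.6P = -74 + P gives P* = 3785/13, Q* = 2823/13.
With the rebate, buyers effectively pay Pb = Ps − 94, where Ps is the price sellers receive.
Demand in terms of Ps becomes Qd = 683 − 1.6(Ps − 94) = 833.4 - 1.6Ps. Setting this equal to supply: 833.4 - 1.6Ps = -74 + Ps, so Ps = 349.
Buyers pay Pb = 349 − 94 = 255; Q' = -74 + 1·349 = 275.
Buyers' price falls by P* − Pb = 3785/13 − 255 = 470/13; sellers' price rises by Ps − P* = 349 − 3785/13 = 752/13.
So producers capture (752/13)/94 = 8/13 of each unit of subsidy.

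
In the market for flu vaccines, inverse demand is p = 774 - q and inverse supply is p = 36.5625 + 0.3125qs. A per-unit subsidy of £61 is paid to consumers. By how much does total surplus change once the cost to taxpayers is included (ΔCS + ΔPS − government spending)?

Net change in total surplus = -29768/21

Pre-subsidy: 774 - q = 36.5625 + 0.3125q gives q* = 3933/7 and p* = 1485/7.
With the rebate, buyers effectively pay pb = ps − 61, where ps is the price sellers receive.
On the curves, pb = 774 - q and ps = 36.5625 + 0.3125q; the wedge ps − pb = 61 gives 36.5625 + 0.3125q − (774 - q) = 61, so q' = 1825/3.
Then pb = 774 − 1·(1825/3) = 497/3 and ps = 36.5625 + 0.3125·(1825/3) = 680/3.
ΔCS = ½(3933/7 + 1825/3)(1485/7 − 497/3) = 11992112/441; ΔPS = ½(3933/7 + 1825/3)(680/3 − 1485/7) = 3747535/441.
Government spending = 61 × 1825/3 = 111325/3.
Net change = 11992112/441 + 3747535/441 − 111325/3 = -29768/21. The loss equals the DWL triangle ½·61·976/21.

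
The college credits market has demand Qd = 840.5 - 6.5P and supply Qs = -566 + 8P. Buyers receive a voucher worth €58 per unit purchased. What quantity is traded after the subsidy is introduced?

Pre-subsidy: 840.5 - 6.5P = -566 + 8P gives P* = 97, Q* = 210.
With the rebate, buyers effectively pay Pb = Ps − 58, where Ps is the price sellers receive.
Demand in terms of Ps becomes Qd = 840.5 − 6.5(Ps − 58) = 1217.5 - 6.5Ps. Setting this equal to supply: 1217.5 - 6.5Ps = -566 + 8Ps, so Ps = 123.
Buyers pay Pb = 123 − 58 = 65; Q' = -566 + 8·123 = 418.

Q' = 418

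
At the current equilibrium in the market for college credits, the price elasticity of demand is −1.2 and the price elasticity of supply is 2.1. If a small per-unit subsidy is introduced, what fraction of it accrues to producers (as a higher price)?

For a small subsidy around the equilibrium, the benefit split depends on the relative slopes, which at a point are proportional to the elasticities.
Buyer share = εs/(εs + |εd|) = 2.1/(2.1 + 1.2) = 7/11; seller share = |εd|/(εs + |εd|) = 4/11.
So producers capture 4/11 of the subsidy.

Producer share = 4/11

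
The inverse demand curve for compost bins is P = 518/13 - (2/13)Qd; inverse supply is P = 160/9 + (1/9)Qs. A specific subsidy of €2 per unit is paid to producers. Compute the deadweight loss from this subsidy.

Deadweight loss = 234/31

Pre-subsidy: 518/13 - (2/13)Q = 160/9 + (1/9)Q gives Q* = 2582/31 and P* = 838/31.
With the subsidy, sellers receive Ps = Pb + 2 for each unit, where Pb is the price buyers pay.
On the curves, Pb = 518/13 - (2/13)Q and Ps = 160/9 + (1/9)Q; the wedge Ps − Pb = 2 gives 160/9 + (1/9)Q − (518/13 - (2/13)Q) = 2, so Q' = 2816/31.
Then Pb = 518/13 − (2/13)·(2816/31) = 802/31 and Ps = 160/9 + (1/9)·(2816/31) = 864/31.
The subsidy expands output by 2816/31 − 2582/31 = 234/31 past the efficient level; on those units the gap between marginal cost and willingness to pay runs from 0 up to 2.
DWL = ½ × 2 × 234/31 = 234/31.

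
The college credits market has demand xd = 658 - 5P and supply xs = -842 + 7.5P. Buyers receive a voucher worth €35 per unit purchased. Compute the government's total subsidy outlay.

Pre-subsidy: 658 - 5P = -842 + 7.5P gives P* = 120, x* = 58.
With the rebate, buyers effectively pay Pb = Ps − 35, where Ps is the price sellers receive.
Demand in terms of Ps becomes xd = 658 − 5(Ps − 35) = 833 - 5Ps. Setting this equal to supply: 833 - 5Ps = -842 + 7.5Ps, so Ps = 134.
Buyers pay Pb = 134 − 35 = 99; x' = -842 + 7.5·134 = 163.
Government outlay = subsidy × quantity = 35 × 163 = 5705.

Government cost = €5705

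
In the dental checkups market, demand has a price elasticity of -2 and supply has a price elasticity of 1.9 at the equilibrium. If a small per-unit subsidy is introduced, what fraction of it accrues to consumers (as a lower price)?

For a small subsidy around the equilibrium, the benefit split depends on the relative slopes, which at a point are proportional to the elasticities.
Buyer share = εs/(εs + |εd|) = 1.9/(1.9 + 2) = 19/39; seller share = |εd|/(εs + |εd|) = 20/39.

Consumer share = 19/39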